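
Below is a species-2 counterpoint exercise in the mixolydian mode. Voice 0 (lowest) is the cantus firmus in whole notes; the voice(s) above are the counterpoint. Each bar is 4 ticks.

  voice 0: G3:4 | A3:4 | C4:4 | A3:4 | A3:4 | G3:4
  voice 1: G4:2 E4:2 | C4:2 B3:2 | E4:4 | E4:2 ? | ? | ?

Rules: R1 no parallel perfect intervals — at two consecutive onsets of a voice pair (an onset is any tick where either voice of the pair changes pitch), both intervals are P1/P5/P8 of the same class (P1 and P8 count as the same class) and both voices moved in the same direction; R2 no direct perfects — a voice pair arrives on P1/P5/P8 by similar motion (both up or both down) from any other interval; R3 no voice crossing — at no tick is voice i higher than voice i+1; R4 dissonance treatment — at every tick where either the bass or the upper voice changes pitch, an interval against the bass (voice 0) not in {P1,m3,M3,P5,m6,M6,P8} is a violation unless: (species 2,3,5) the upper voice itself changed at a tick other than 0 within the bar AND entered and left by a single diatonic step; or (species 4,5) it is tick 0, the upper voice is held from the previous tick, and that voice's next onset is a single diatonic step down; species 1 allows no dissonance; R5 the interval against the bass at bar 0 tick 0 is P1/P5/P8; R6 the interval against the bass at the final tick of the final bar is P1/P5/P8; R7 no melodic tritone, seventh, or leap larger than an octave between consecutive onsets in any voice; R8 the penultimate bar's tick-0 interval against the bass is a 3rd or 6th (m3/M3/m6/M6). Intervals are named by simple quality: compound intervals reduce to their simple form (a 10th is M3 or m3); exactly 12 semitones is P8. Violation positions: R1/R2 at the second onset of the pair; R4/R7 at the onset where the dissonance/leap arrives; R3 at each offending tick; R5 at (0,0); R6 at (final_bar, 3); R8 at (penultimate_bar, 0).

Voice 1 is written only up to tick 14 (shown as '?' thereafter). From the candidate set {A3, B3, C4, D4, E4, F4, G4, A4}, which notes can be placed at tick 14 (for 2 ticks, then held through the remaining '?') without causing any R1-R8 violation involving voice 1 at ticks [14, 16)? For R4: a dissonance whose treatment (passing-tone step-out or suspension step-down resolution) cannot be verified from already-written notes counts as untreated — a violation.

A3: legal
B3: violates R4
C4: legal
D4: violates R4
E4: legal
F4: legal
G4: violates R4
A4: legal

{A3, A4, C4, E4, F4}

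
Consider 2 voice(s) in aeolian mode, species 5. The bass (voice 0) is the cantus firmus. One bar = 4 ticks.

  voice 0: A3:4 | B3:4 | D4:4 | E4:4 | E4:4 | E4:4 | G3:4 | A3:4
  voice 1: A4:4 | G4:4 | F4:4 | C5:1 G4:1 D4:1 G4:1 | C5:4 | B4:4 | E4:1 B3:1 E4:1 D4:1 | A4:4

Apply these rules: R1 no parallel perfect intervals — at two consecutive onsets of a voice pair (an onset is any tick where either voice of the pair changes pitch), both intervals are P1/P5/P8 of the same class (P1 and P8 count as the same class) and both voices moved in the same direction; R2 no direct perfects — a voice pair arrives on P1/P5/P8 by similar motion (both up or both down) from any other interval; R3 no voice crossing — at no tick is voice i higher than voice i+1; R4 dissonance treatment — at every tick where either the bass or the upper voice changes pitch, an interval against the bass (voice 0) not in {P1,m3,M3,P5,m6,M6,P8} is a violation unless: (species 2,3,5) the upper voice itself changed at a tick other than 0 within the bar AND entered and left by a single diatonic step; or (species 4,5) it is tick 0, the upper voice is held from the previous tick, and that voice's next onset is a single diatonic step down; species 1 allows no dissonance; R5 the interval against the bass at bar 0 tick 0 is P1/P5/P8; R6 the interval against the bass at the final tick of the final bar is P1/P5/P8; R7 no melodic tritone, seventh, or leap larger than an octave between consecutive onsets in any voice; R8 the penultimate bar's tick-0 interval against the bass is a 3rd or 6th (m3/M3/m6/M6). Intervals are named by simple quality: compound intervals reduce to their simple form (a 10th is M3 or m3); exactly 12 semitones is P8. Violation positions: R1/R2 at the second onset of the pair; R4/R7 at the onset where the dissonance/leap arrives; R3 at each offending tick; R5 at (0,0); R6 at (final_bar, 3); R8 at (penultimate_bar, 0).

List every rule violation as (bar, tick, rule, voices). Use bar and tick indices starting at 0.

(3, 2, R3, (0, 1))
(3, 2, R4, (0, 1))
(7, 0, R2, (0, 1))

bar 0: v0=A3 v1=A4 downbeat P8
bar 1: v0=B3 v1=G4 downbeat m6
bar 2: v0=D4 v1=F4 downbeat m3
bar 3: v0=E4 v1=C5 downbeat m6
bar 4: v0=E4 v1=C5 downbeat m6
bar 5: v0=E4 v1=B4 downbeat P5
bar 6: v0=G3 v1=E4 downbeat M6
bar 7: v0=A3 v1=A4 downbeat P8
  -> R3 @ bar 3 tick 2 v(0, 1): E4 above D4
  -> R4 @ bar 3 tick 2 v(0, 1): E4/D4 M2 untreated
  -> R2 @ bar 7 tick 0 v(0, 1): G3/D4 P5 -> A3/A4 P8 similar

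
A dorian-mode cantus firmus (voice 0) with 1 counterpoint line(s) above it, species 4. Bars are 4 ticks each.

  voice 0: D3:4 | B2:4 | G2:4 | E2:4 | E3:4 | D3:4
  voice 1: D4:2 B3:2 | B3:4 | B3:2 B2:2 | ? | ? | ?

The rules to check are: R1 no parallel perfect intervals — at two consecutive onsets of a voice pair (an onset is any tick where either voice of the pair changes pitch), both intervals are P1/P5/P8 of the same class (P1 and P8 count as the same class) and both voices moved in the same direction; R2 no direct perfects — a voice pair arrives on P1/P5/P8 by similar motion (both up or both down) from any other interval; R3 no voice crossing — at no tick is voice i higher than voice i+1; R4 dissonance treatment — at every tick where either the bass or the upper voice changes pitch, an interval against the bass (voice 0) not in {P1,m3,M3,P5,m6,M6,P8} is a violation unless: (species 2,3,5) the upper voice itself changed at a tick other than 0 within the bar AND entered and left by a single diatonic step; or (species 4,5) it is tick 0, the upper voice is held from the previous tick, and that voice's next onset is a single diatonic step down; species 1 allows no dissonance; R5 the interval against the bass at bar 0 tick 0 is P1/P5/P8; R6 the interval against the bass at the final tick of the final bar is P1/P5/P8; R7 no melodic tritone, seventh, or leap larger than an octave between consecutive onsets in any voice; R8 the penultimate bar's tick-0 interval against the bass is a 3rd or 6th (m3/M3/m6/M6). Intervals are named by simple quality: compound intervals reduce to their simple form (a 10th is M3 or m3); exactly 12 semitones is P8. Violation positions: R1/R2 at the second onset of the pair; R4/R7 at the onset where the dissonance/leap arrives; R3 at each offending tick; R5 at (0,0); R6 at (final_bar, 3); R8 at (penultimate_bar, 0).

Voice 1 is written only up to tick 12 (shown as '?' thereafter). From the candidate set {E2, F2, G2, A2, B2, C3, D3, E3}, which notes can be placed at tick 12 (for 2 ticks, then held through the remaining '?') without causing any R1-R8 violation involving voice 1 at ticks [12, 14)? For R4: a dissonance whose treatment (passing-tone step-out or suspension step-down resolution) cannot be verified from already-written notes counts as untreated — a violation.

{B2, C3, E3, G2}

E2: violates R2
F2: violates R4,R7
G2: legal
A2: violates R4
B2: legal
C3: legal
D3: violates R4
E3: legal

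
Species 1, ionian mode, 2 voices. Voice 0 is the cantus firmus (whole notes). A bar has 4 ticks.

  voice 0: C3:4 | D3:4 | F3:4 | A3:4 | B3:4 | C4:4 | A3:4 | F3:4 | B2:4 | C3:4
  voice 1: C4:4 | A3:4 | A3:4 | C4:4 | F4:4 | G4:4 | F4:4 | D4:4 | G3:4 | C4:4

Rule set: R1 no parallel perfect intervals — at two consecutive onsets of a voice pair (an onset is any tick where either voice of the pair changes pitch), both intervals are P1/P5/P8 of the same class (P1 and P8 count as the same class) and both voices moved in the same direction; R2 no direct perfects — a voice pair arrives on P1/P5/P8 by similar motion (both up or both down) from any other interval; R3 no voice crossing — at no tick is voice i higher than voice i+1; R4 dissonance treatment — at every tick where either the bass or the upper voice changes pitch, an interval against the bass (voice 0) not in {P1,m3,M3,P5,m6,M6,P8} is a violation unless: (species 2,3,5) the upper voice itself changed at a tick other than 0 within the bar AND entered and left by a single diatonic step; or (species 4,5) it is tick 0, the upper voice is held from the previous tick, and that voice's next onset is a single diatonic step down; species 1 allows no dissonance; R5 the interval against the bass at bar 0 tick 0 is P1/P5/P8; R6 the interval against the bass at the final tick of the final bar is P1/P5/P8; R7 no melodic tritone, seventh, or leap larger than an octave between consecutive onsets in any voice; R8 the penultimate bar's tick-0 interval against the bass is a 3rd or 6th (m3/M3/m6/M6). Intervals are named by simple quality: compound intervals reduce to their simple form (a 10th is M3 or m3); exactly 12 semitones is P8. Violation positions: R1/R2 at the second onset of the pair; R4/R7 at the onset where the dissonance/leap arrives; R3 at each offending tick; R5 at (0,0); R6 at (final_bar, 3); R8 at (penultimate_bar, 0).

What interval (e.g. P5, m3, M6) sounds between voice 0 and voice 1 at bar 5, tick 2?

P5

voice 0=C4 voice 1=G4 -> P5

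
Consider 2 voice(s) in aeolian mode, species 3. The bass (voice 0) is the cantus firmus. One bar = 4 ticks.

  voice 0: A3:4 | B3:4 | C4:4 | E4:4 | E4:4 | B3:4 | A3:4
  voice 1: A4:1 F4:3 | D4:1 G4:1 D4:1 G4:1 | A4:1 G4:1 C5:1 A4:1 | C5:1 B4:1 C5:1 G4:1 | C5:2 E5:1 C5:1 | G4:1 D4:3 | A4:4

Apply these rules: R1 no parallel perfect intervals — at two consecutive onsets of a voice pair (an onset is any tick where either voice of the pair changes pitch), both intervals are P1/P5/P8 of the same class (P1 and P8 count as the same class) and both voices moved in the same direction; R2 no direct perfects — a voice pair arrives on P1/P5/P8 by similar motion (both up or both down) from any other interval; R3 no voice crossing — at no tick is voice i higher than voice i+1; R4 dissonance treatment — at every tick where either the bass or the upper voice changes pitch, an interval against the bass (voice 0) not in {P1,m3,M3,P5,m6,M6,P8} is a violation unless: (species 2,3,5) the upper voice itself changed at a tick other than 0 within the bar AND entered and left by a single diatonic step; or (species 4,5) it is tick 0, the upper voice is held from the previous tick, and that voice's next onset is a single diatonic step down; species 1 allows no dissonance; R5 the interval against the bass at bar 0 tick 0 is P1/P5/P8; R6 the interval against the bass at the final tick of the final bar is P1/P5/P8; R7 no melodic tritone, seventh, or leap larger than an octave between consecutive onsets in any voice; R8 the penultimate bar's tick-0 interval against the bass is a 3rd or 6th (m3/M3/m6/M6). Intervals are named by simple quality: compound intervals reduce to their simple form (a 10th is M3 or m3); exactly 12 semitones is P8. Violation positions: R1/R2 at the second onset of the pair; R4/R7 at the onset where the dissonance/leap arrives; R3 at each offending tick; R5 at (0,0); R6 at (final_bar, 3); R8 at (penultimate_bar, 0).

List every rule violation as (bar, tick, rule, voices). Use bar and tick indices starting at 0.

bar 0: v0=A3 v1=A4 downbeat P8
bar 1: v0=B3 v1=D4 downbeat m3
bar 2: v0=C4 v1=A4 downbeat M6
bar 3: v0=E4 v1=C5 downbeat m6
bar 4: v0=E4 v1=C5 downbeat m6
bar 5: v0=B3 v1=G4 downbeat m6
bar 6: v0=A3 v1=A4 downbeat P8

No violations across 7 bars (A3..A3 vs A4..A4).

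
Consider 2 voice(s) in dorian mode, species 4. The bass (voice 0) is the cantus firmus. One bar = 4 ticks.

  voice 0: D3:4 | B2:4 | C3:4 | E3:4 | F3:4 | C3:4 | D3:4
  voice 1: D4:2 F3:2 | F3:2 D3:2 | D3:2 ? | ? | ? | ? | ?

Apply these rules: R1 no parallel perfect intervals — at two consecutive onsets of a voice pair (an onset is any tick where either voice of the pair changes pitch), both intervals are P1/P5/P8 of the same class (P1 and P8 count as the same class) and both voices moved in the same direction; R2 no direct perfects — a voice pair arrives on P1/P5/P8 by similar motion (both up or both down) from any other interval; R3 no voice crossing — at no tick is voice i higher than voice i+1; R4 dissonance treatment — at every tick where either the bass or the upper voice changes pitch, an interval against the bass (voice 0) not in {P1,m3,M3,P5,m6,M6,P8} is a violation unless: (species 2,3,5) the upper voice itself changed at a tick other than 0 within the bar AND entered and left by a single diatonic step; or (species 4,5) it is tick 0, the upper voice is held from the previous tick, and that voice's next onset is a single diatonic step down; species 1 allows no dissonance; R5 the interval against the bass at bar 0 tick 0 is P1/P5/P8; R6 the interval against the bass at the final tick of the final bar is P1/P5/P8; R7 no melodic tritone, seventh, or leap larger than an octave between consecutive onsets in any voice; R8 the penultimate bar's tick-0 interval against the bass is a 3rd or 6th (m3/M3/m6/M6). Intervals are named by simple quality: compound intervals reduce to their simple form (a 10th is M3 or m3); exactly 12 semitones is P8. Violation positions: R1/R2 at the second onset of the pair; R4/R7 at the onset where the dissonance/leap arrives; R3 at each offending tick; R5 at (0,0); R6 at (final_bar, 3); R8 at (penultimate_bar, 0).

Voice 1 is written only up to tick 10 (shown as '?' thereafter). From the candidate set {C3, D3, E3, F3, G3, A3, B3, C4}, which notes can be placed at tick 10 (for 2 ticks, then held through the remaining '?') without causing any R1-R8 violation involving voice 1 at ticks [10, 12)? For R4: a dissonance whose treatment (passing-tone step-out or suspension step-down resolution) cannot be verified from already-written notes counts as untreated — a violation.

C3: legal
D3: legal
E3: legal
F3: violates R4
G3: legal
A3: legal
B3: violates R4
C4: violates R7

{A3, C3, D3, E3, G3}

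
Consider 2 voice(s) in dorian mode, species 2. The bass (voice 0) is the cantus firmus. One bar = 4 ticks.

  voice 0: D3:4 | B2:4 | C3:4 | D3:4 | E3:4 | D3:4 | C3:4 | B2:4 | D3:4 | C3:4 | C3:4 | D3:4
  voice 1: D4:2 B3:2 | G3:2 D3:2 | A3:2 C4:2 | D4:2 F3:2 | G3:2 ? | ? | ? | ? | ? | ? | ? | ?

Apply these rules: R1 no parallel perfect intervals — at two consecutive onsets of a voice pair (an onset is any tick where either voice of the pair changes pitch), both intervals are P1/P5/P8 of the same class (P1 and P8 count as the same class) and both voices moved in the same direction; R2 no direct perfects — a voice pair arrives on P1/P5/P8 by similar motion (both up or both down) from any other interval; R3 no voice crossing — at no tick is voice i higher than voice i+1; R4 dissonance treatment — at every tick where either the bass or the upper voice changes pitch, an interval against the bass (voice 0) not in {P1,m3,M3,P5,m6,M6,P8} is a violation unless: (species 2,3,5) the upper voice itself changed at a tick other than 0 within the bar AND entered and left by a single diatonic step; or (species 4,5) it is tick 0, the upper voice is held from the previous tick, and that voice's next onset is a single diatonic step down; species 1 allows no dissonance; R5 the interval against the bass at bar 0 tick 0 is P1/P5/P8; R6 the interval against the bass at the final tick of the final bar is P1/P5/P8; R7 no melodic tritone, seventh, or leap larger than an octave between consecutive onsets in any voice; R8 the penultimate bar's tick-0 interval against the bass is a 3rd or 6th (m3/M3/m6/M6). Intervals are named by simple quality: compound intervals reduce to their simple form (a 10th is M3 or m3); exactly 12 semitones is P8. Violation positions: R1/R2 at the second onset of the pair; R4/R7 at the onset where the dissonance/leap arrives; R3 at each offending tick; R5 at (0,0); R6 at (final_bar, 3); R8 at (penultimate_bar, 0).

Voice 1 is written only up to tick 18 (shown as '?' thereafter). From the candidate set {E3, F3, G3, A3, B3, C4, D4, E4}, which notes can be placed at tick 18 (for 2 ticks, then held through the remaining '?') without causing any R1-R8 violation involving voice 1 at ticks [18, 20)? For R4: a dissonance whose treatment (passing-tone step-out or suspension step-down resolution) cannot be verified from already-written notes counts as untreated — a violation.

{B3, C4, E3, E4, G3}

E3: legal
F3: violates R4
G3: legal
A3: violates R4
B3: legal
C4: legal
D4: violates R4
E4: legal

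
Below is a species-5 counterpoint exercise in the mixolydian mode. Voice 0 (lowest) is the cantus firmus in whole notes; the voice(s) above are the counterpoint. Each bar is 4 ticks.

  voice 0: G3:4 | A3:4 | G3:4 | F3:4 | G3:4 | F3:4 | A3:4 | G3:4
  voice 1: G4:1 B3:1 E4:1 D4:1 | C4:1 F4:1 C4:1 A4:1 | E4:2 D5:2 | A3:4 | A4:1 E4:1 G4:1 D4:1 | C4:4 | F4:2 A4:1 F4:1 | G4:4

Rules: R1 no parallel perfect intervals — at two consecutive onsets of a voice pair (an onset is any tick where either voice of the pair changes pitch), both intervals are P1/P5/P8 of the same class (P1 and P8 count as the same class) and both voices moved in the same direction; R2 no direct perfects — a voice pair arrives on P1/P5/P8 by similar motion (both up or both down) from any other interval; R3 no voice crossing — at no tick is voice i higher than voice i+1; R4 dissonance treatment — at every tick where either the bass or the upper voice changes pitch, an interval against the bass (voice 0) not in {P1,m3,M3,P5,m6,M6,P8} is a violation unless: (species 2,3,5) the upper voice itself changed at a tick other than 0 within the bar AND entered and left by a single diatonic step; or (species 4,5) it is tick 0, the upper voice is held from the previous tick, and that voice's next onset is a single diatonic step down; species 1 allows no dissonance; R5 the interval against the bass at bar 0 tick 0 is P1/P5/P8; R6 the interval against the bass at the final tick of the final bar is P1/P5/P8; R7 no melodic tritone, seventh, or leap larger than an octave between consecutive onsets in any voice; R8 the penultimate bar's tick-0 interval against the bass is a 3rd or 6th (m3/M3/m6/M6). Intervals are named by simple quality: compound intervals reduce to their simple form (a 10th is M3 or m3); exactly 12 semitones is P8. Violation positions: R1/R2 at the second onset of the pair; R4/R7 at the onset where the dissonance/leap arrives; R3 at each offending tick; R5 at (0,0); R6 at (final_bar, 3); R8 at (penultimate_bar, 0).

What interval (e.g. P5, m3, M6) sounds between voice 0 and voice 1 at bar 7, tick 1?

P8

voice 0=G3 voice 1=G4 -> P8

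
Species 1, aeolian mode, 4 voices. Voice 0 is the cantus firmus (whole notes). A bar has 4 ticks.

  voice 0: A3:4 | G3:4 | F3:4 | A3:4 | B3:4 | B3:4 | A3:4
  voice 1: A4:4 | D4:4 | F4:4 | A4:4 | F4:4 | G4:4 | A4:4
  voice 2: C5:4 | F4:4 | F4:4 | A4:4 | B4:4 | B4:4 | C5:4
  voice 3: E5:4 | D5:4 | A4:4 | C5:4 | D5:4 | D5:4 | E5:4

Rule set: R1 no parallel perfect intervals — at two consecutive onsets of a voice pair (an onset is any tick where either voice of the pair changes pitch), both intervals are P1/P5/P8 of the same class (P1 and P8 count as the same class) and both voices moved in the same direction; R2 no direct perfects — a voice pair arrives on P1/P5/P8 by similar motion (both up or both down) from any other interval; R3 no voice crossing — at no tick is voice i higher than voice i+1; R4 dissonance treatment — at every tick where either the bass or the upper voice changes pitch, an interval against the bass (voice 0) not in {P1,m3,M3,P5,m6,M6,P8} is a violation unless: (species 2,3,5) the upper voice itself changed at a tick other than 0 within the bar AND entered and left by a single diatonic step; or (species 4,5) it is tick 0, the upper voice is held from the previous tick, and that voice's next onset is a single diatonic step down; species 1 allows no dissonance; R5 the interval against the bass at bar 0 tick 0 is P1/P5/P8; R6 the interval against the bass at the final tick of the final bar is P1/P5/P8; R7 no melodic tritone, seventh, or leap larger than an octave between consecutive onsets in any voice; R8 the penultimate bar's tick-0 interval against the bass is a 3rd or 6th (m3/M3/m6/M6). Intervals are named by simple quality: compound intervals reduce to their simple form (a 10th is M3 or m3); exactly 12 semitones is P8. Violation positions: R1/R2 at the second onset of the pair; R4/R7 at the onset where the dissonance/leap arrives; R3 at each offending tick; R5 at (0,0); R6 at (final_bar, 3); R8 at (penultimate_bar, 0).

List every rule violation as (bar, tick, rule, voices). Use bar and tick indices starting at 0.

(0, 0, R5, (0, 2))
(1, 0, R1, (0, 3))
(1, 0, R2, (0, 1))
(1, 0, R2, (1, 3))
(1, 0, R4, (0, 2))
(3, 0, R1, (0, 1))
(3, 0, R1, (0, 2))
(3, 0, R1, (1, 2))
(4, 0, R1, (0, 2))
(4, 0, R4, (0, 1))
(5, 0, R8, (0, 2))
(6, 0, R1, (1, 3))
(6, 3, R6, (0, 2))

bar 0: v0=A3 v1=A4 v2=C5 v3=E5 downbeat P5
bar 1: v0=G3 v1=D4 v2=F4 v3=D5 downbeat P5
bar 2: v0=F3 v1=F4 v2=F4 v3=A4 downbeat M3
bar 3: v0=A3 v1=A4 v2=A4 v3=C5 downbeat m3
bar 4: v0=B3 v1=F4 v2=B4 v3=D5 downbeat m3
bar 5: v0=B3 v1=G4 v2=B4 v3=D5 downbeat m3
bar 6: v0=A3 v1=A4 v2=C5 v3=E5 downbeat P5
  -> R5 @ bar 0 tick 0 v(0, 2): opens on m3
  -> R1 @ bar 1 tick 0 v(0, 3): A3/E5 P5 -> G3/D5 P5 similar
  -> R2 @ bar 1 tick 0 v(0, 1): A3/A4 P8 -> G3/D4 P5 similar
  -> R2 @ bar 1 tick 0 v(1, 3): A4/E5 P5 -> D4/D5 P8 similar
  -> R4 @ bar 1 tick 0 v(0, 2): G3/F4 m7 untreated
  -> R1 @ bar 3 tick 0 v(0, 1): F3/F4 P8 -> A3/A4 P8 similar
  -> R1 @ bar 3 tick 0 v(0, 2): F3/F4 P8 -> A3/A4 P8 similar
  -> R1 @ bar 3 tick 0 v(1, 2): F4/F4 P1 -> A4/A4 P1 similar
  -> R1 @ bar 4 tick 0 v(0, 2): A3/A4 P8 -> B3/B4 P8 similar
  -> R4 @ bar 4 tick 0 v(0, 1): B3/F4 TT untreated
  -> R8 @ bar 5 tick 0 v(0, 2): penult P8 not 3rd/6th
  -> R1 @ bar 6 tick 0 v(1, 3): G4/D5 P5 -> A4/E5 P5 similar
  -> R6 @ bar 6 tick 3 v(0, 2): closes on m3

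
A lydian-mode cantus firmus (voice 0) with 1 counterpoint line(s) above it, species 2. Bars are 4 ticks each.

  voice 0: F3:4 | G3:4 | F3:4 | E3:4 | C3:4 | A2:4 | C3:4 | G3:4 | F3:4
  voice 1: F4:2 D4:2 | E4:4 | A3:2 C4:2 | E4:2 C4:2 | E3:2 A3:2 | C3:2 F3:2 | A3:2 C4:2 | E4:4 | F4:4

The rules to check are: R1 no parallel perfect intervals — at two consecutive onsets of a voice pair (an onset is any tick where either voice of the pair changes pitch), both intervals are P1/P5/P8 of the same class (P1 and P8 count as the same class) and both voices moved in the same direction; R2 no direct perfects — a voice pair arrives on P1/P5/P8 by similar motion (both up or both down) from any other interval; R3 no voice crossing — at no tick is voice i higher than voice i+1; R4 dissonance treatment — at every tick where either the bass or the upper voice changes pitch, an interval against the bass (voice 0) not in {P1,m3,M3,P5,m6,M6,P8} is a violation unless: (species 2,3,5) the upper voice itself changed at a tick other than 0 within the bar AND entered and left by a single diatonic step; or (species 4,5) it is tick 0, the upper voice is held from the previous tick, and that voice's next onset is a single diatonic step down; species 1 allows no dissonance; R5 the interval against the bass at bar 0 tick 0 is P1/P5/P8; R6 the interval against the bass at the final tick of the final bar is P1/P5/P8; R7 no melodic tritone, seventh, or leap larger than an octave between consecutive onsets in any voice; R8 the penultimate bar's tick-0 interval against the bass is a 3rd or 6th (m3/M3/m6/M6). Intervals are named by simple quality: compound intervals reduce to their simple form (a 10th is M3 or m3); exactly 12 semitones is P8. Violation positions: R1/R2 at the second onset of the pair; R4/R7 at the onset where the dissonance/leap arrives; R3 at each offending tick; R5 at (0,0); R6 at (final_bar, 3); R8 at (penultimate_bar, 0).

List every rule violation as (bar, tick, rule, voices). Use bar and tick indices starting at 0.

bar 0: v0=F3 v1=F4 downbeat P8
bar 1: v0=G3 v1=E4 downbeat M6
bar 2: v0=F3 v1=A3 downbeat M3
bar 3: v0=E3 v1=E4 downbeat P8
bar 4: v0=C3 v1=E3 downbeat M3
bar 5: v0=A2 v1=C3 downbeat m3
bar 6: v0=C3 v1=A3 downbeat M6
bar 7: v0=G3 v1=E4 downbeat M6
bar 8: v0=F3 v1=F4 downbeat P8

No violations across 9 bars (F3..F3 vs F4..F4).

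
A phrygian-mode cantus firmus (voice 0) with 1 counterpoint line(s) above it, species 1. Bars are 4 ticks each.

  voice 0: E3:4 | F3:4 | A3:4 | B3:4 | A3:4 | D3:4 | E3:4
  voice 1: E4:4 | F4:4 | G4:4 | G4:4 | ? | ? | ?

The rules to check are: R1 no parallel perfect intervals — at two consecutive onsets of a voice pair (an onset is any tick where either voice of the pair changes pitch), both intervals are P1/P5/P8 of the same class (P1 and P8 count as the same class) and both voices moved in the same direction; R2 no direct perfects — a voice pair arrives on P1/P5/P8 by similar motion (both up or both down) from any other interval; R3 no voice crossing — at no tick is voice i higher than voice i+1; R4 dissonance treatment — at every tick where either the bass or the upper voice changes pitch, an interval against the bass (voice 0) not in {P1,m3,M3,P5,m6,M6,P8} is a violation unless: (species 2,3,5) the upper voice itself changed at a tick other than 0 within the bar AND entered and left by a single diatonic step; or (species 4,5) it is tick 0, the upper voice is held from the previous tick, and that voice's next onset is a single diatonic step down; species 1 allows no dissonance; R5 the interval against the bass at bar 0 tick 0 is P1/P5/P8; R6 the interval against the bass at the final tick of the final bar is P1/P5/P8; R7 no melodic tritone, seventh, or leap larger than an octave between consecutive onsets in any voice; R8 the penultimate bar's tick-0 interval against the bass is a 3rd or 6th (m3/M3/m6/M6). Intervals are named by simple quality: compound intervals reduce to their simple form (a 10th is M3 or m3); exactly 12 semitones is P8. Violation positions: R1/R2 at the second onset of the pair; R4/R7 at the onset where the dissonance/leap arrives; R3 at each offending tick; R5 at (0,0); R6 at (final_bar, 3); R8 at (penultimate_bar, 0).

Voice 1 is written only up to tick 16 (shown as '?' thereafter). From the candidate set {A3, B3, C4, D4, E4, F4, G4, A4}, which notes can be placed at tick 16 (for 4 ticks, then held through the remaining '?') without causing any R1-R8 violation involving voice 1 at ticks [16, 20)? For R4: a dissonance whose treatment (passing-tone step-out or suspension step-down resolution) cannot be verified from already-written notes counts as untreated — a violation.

{A4, C4, F4}

A3: violates R2,R7
B3: violates R4
C4: legal
D4: violates R4
E4: violates R2
F4: legal
G4: violates R4
A4: legal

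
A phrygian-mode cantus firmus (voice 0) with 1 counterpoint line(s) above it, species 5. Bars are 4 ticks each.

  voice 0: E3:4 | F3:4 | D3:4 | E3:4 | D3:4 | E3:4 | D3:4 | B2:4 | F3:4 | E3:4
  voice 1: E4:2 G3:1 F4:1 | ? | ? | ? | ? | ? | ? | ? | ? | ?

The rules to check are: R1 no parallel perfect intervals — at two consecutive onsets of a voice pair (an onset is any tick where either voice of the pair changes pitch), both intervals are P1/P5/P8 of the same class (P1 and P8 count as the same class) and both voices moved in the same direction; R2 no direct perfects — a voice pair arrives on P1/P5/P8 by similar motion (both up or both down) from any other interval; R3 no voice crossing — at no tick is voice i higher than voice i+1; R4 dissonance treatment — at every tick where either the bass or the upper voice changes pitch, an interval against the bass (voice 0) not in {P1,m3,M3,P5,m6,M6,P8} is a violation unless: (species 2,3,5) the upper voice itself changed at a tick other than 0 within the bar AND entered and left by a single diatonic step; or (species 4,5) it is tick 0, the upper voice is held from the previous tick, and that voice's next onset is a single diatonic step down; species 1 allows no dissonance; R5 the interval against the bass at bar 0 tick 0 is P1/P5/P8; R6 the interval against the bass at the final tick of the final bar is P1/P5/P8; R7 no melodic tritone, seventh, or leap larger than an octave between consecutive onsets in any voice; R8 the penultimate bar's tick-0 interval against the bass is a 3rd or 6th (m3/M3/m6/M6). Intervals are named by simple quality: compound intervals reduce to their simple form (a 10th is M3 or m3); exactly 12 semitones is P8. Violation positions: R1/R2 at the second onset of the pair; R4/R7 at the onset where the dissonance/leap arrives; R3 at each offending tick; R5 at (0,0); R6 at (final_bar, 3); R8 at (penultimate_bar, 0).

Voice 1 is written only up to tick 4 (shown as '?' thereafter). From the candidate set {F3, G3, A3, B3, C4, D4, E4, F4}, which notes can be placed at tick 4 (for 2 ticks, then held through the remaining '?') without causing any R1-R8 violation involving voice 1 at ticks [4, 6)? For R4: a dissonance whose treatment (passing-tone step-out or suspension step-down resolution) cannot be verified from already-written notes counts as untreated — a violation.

{A3, C4, D4, F3, F4}

F3: legal
G3: violates R4,R7
A3: legal
B3: violates R4,R7
C4: legal
D4: legal
E4: violates R4
F4: legal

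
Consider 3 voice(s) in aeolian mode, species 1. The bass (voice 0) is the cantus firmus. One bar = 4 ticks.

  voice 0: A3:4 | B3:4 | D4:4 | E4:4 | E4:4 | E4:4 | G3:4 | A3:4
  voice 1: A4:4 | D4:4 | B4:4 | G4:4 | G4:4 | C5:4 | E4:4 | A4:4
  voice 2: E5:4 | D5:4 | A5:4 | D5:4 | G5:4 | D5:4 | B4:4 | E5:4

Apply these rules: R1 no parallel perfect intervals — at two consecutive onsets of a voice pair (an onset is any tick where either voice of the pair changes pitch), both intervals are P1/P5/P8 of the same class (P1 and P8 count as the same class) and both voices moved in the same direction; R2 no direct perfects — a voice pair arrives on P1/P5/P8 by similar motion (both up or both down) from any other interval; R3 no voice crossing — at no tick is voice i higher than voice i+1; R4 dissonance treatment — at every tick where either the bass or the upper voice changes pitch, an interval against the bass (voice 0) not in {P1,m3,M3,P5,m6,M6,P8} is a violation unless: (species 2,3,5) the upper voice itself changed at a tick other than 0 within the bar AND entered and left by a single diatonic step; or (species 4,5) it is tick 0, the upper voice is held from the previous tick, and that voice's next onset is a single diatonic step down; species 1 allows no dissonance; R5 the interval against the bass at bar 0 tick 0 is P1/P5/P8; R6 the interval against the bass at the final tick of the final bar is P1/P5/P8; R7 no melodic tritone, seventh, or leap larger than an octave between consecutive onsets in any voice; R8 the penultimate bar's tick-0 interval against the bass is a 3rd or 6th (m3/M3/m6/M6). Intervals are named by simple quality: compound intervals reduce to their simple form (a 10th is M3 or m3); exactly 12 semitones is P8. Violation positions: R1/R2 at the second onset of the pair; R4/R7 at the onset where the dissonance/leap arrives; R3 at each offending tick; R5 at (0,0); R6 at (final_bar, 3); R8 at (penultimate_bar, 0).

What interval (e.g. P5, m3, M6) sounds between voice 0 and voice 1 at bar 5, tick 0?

m6

voice 0=E4 voice 1=C5 -> m6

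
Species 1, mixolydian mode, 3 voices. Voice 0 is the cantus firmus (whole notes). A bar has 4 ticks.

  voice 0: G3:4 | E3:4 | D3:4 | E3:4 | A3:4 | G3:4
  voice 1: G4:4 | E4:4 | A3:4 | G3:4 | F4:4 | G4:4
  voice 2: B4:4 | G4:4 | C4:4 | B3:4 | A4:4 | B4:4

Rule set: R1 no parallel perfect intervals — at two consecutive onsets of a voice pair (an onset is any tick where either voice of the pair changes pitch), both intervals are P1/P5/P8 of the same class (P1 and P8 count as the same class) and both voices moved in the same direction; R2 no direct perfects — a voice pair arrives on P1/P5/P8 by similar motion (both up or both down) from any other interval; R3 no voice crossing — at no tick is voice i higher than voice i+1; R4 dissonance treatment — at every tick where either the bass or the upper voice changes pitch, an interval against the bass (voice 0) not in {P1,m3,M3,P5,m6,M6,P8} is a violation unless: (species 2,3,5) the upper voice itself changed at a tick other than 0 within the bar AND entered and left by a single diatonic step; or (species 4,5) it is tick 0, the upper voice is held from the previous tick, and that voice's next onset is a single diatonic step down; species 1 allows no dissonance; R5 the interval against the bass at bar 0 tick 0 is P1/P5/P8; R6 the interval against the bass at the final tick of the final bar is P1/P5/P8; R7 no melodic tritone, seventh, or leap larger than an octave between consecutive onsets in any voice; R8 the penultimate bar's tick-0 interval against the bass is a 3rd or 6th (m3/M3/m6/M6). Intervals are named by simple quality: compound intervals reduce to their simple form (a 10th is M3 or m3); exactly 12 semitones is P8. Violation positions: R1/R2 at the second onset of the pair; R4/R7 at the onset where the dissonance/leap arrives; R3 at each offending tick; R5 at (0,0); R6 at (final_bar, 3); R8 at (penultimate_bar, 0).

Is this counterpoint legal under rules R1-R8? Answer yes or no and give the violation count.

bar 0: v0=G3 v1=G4 v2=B4 (M3)
bar 1: v0=E3 v1=E4 v2=G4 (m3)
bar 2: v0=D3 v1=A3 v2=C4 (m7)
bar 3: v0=E3 v1=G3 v2=B3 (P5)
bar 4: v0=A3 v1=F4 v2=A4 (P8)
bar 5: v0=G3 v1=G4 v2=B4 (M3)
  R5 @ bar0.0: opens on M3
  R1 @ bar1.0: G3/G4 P8 -> E3/E4 P8 similar
  R2 @ bar2.0: E3/E4 P8 -> D3/A3 P5 similar
  R4 @ bar2.0: D3/C4 m7 untreated
  R2 @ bar4.0: E3/B3 P5 -> A3/A4 P8 similar
  R7 @ bar4.0: G3->F4 leap 10st
  R7 @ bar4.0: B3->A4 leap 10st
  R8 @ bar4.0: penult P8 not 3rd/6th
  R6 @ bar5.3: closes on M3

No (9 violations)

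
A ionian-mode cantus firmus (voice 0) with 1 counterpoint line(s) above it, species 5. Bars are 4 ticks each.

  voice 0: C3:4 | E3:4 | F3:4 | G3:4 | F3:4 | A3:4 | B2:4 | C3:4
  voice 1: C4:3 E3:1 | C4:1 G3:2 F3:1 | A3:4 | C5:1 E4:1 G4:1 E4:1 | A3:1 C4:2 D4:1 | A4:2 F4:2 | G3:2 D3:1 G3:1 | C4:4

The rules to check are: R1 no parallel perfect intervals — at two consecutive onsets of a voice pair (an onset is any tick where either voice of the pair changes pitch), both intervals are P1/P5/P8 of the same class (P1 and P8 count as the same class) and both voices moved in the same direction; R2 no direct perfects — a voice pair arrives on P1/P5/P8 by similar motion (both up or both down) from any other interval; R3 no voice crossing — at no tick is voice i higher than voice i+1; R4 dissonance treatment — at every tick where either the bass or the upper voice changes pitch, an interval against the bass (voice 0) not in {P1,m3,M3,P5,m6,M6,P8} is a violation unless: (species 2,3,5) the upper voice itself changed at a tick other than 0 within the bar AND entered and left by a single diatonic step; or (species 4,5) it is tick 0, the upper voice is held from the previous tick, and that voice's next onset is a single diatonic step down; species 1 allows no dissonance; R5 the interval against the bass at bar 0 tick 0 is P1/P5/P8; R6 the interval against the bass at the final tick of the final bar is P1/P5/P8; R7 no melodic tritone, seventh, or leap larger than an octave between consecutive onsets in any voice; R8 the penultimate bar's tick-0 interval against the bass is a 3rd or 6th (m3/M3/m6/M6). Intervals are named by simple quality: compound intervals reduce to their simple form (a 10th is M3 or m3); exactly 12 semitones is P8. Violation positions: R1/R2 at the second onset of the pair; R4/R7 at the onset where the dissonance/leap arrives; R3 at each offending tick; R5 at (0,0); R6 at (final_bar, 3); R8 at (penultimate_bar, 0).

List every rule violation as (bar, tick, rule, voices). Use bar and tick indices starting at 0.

(1, 3, R4, (0, 1))
(3, 0, R4, (0, 1))
(3, 0, R7, (1,))
(5, 0, R2, (0, 1))
(6, 0, R7, (0,))
(6, 0, R7, (1,))
(7, 0, R2, (0, 1))

bar 0: v0=C3 v1=C4 downbeat P8
bar 1: v0=E3 v1=C4 downbeat m6
bar 2: v0=F3 v1=A3 downbeat M3
bar 3: v0=G3 v1=C5 downbeat P4
bar 4: v0=F3 v1=A3 downbeat M3
bar 5: v0=A3 v1=A4 downbeat P8
bar 6: v0=B2 v1=G3 downbeat m6
bar 7: v0=C3 v1=C4 downbeat P8
  -> R4 @ bar 1 tick 3 v(0, 1): E3/F3 m2 untreated
  -> R4 @ bar 3 tick 0 v(0, 1): G3/C5 P4 untreated
  -> R7 @ bar 3 tick 0 v(1,): A3->C5 leap 15st
  -> R2 @ bar 5 tick 0 v(0, 1): F3/D4 M6 -> A3/A4 P8 similar
  -> R7 @ bar 6 tick 0 v(0,): A3->B2 leap 10st
  -> R7 @ bar 6 tick 0 v(1,): F4->G3 leap 10st
  -> R2 @ bar 7 tick 0 v(0, 1): B2/G3 m6 -> C3/C4 P8 similar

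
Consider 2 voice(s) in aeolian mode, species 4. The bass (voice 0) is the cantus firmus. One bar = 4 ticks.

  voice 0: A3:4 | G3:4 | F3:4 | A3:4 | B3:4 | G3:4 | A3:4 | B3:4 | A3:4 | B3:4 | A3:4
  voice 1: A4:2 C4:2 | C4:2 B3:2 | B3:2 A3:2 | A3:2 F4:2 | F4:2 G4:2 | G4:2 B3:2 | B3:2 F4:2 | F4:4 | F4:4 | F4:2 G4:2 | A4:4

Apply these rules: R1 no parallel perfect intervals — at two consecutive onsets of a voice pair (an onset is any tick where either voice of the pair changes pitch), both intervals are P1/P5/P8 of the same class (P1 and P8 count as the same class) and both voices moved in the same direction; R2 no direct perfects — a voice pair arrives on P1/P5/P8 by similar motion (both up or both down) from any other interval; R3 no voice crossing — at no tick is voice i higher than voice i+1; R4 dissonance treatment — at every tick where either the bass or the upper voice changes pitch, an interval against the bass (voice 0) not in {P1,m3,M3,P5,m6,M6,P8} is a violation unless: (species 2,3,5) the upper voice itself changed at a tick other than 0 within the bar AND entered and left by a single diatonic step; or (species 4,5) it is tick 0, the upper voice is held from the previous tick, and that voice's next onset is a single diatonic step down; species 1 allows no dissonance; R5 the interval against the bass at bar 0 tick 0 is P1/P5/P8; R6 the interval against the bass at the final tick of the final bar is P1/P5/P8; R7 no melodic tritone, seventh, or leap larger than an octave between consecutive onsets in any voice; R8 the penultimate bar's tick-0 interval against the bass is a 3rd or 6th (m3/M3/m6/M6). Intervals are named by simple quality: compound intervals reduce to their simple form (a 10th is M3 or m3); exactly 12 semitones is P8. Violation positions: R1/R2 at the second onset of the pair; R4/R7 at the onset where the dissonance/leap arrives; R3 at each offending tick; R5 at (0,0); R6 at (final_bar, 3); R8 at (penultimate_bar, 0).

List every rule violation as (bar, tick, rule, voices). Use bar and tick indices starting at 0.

bar 0: v0=A3 v1=A4 downbeat P8
bar 1: v0=G3 v1=C4 downbeat P4
bar 2: v0=F3 v1=B3 downbeat TT
bar 3: v0=A3 v1=A3 downbeat P1
bar 4: v0=B3 v1=F4 downbeat TT
bar 5: v0=G3 v1=G4 downbeat P8
bar 6: v0=A3 v1=B3 downbeat M2
bar 7: v0=B3 v1=F4 downbeat TT
bar 8: v0=A3 v1=F4 downbeat m6
bar 9: v0=B3 v1=F4 downbeat TT
bar 10: v0=A3 v1=A4 downbeat P8
  -> R4 @ bar 4 tick 0 v(0, 1): B3/F4 TT untreated
  -> R4 @ bar 6 tick 0 v(0, 1): A3/B3 M2 untreated
  -> R7 @ bar 6 tick 2 v(1,): B3->F4 leap 6st
  -> R4 @ bar 7 tick 0 v(0, 1): B3/F4 TT untreated
  -> R4 @ bar 9 tick 0 v(0, 1): B3/F4 TT untreated
  -> R8 @ bar 9 tick 0 v(0, 1): penult TT not 3rd/6th

(4, 0, R4, (0, 1))
(6, 0, R4, (0, 1))
(6, 2, R7, (1,))
(7, 0, R4, (0, 1))
(9, 0, R4, (0, 1))
(9, 0, R8, (0, 1))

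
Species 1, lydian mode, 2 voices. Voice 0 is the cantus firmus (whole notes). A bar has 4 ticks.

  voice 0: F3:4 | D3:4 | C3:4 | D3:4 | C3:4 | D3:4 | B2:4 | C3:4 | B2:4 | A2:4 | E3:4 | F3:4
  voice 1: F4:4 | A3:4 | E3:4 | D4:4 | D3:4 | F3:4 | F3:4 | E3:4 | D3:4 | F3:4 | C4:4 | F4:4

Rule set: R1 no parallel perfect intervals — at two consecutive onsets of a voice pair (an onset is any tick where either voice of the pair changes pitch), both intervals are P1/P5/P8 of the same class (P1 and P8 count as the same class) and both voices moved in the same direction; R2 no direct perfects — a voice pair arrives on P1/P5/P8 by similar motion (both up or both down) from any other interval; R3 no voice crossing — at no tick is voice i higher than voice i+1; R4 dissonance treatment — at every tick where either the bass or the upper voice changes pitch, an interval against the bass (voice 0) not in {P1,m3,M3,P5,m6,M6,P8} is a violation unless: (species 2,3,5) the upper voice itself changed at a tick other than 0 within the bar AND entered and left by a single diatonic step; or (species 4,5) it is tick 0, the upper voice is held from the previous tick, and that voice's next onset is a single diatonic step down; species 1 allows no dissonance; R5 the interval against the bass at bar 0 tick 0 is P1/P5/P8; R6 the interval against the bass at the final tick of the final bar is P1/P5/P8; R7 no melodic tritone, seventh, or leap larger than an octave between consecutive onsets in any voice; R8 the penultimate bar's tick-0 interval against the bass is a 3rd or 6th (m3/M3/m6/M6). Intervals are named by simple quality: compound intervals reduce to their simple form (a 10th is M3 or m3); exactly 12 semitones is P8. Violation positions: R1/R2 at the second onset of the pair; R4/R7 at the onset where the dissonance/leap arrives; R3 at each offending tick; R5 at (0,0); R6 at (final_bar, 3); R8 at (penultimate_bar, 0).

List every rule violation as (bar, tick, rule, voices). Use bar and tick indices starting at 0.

(1, 0, R2, (0, 1))
(3, 0, R2, (0, 1))
(3, 0, R7, (1,))
(4, 0, R4, (0, 1))
(6, 0, R4, (0, 1))
(11, 0, R2, (0, 1))

bar 0: v0=F3 v1=F4 downbeat P8
bar 1: v0=D3 v1=A3 downbeat P5
bar 2: v0=C3 v1=E3 downbeat M3
bar 3: v0=D3 v1=D4 downbeat P8
bar 4: v0=C3 v1=D3 downbeat M2
bar 5: v0=D3 v1=F3 downbeat m3
bar 6: v0=B2 v1=F3 downbeat TT
bar 7: v0=C3 v1=E3 downbeat M3
bar 8: v0=B2 v1=D3 downbeat m3
bar 9: v0=A2 v1=F3 downbeat m6
bar 10: v0=E3 v1=C4 downbeat m6
bar 11: v0=F3 v1=F4 downbeat P8
  -> R2 @ bar 1 tick 0 v(0, 1): F3/F4 P8 -> D3/A3 P5 similar
  -> R2 @ bar 3 tick 0 v(0, 1): C3/E3 M3 -> D3/D4 P8 similar
  -> R7 @ bar 3 tick 0 v(1,): E3->D4 leap 10st
  -> R4 @ bar 4 tick 0 v(0, 1): C3/D3 M2 untreated
  -> R4 @ bar 6 tick 0 v(0, 1): B2/F3 TT untreated
  -> R2 @ bar 11 tick 0 v(0, 1): E3/C4 m6 -> F3/F4 P8 similar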